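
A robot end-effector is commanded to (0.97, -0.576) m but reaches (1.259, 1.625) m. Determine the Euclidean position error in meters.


dx = 1.259 - (0.97) = 0.2890, dy = 1.625 - (-0.576) = 2.2010
err = sqrt(0.083521 + 4.844401) = 2.2199

2.2199 m


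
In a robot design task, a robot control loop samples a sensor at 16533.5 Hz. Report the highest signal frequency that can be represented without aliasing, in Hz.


f_max = f_s/2 = 16533.5/2 = 8266.7500

8266.7500 Hz


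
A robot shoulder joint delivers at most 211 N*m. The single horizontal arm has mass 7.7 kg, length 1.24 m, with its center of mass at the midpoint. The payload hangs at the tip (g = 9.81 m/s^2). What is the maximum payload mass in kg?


tau_arm = m_arm*g*(L/2) = 7.7*9.81*1.24/2 = 46.8329 N*m
tau_payload = tau_max - tau_arm = 211 - 46.8329 = 164.1671
m_payload = tau_payload / (g*L) = 164.1671 / (9.81*1.24) = 13.4957

13.4957 kg


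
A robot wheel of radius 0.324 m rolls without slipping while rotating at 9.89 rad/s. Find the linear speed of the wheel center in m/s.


v = omega * r = 9.89 * 0.324 = 3.2044

3.2044 m/s


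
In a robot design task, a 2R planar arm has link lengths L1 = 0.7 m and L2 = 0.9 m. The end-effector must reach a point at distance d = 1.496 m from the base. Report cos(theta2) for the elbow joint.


cos(th2) = (d^2 - L1^2 - L2^2)/(2*L1*L2) = (1.496^2 - 0.7^2 - 0.9^2)/(2*0.7*0.9) = 0.7445

0.7445


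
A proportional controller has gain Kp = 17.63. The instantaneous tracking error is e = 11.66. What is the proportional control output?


u_P = Kp * e = 17.63 * 11.66 = 205.5658

205.5658


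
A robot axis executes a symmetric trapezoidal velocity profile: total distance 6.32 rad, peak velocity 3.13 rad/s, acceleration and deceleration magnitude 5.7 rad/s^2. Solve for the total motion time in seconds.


t_acc = v/a = 3.13/5.7 = 0.549123 s
d_acc = v^2/(2a) = 0.859377 rad (each ramp)
d_cruise = 6.32 - 2*0.859377 = 4.601246 rad
t_cruise = 4.601246/3.13 = 1.470047 s
t_total = 2*0.549123 + 1.470047 = 2.5683

2.5683 s


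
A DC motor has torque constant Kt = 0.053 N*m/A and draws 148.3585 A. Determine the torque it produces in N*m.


tau = Kt * I = 0.053*148.3585 = 7.8630

7.8630 N*m


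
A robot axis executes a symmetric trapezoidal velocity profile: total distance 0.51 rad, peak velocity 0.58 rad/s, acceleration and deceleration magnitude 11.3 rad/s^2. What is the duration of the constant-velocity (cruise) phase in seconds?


t_acc = v/a = 0.051327 s, d_acc = v^2/(2a) = 0.014885 rad each
d_cruise = 0.51 - 2*0.014885 = 0.480230 rad
t_cruise = d_cruise/v = 0.480230/0.58 = 0.8280

0.8280 s


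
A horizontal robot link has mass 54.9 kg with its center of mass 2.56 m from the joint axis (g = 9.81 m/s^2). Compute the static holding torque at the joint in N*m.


tau = m*g*L = 54.9 * 9.81 * 2.56 = 1378.7366

1378.7366 N*m


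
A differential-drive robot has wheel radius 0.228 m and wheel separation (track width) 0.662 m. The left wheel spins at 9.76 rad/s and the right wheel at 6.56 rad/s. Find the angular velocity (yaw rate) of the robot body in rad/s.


omega = r*(wR - wL)/L = 0.228*(6.56 - (9.76))/0.662 = -1.1021

-1.1021 rad/s


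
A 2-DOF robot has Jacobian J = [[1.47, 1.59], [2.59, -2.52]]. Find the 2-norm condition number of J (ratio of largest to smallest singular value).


JJ^T eigenvalues: trace(JJ^T) = 17.7475, det(JJ^T) = det(J)^2 = 61.19150625
s_max^2 = (17.7475 + sqrt(70.20773125))/2 = 13.06325269
s_min^2 = (17.7475 - sqrt(70.20773125))/2 = 4.68424731
kappa = s_max/s_min = sqrt(13.06325269/4.68424731) = 1.6700

1.6700


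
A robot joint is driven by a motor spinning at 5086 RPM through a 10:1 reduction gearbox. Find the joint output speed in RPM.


omega_joint = omega_motor / N = 5086 / 10 = 508.6000

508.6000 RPM


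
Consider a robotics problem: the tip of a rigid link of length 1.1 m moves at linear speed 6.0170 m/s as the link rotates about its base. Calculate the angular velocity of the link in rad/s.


omega = v / L = 6.0170 / 1.1 = 5.4700

5.4700 rad/s


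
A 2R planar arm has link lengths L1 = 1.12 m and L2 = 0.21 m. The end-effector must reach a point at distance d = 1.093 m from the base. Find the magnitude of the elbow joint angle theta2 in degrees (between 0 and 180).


cos(th2) = (d^2 - L1^2 - L2^2)/(2*L1*L2) = (1.093^2 - 1.12^2 - 0.21^2)/(2*1.12*0.21) = -0.22077168
th2 = acos(-0.22077168) = 102.7544 deg

102.7544 degrees


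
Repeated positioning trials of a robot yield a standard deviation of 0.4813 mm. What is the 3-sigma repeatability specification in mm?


repeatability = 3*sigma = 3*0.4813 = 1.4439

1.4439 mm


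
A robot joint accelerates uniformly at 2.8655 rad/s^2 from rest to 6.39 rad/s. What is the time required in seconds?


t = delta_omega / alpha = 6.39 / 2.8655 = 2.2300

2.2300 s


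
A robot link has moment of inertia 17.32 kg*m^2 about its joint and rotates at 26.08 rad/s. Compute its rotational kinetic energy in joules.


KE = (1/2)*I*omega^2 = 0.5*17.32*26.08^2 = 5890.2410

5890.2410 J


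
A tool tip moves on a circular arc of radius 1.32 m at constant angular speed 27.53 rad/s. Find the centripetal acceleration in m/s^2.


a_c = omega^2 * r = 27.53^2 * 1.32 = 1000.4292

1000.4292 m/s^2


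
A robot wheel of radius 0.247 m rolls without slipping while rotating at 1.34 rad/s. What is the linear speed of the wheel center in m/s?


v = omega * r = 1.34 * 0.247 = 0.3310

0.3310 m/s


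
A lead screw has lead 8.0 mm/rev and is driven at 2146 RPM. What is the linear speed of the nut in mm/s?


v = lead * (RPM/60) = 8.0*2146/60 = 286.1333

286.1333 mm/s


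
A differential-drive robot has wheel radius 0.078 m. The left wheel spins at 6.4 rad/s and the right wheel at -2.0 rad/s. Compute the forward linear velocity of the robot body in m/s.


v = r*(wR + wL)/2 = 0.078*(-2.0 + 6.4)/2 = 0.1716

0.1716 m/s


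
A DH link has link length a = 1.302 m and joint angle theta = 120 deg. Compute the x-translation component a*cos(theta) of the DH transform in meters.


a*cos(theta) = 1.302*cos(120 deg) = -0.6510

-0.6510 m


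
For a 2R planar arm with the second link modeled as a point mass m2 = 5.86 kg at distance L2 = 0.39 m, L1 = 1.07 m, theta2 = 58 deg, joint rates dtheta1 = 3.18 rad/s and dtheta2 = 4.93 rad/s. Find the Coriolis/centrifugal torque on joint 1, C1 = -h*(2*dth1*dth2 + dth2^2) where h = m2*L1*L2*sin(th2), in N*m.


h = m2*L1*L2*sin(th2) = 5.86*1.07*0.39*sin(58 deg) = 2.073798
C1 = -h*(2*3.18*4.93 + 4.93^2) = -2.073798*55.6597 = -115.4270

-115.4270 N*m


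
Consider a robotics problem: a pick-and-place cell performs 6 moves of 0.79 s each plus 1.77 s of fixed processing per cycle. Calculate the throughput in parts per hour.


T_cycle = 6*0.79 + 1.77 = 6.5100 s
rate = 3600/T = 552.9954

552.9954 parts/hour


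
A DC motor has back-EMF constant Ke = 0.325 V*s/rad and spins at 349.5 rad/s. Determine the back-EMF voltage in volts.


V_emf = Ke * omega = 0.325*349.5 = 113.5875

113.5875 V


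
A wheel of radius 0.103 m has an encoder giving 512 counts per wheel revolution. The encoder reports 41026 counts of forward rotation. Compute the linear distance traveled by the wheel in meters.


revs = 41026/512 = 80.128906
d = revs * 2*pi*r = 80.128906 * 2*pi*0.103 = 51.8569

51.8569 m


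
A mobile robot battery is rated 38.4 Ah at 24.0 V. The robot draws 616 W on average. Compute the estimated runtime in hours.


E = 38.4*24.0 = 921.6000 Wh
t = E/P = 921.6000/616 = 1.4961

1.4961 hours


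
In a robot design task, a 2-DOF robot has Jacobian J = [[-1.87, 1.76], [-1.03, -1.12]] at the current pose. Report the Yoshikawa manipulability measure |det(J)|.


det(J) = -1.87*-1.12 - (1.76)*(-1.03) = 3.9072
|det(J)| = 3.9072

3.9072


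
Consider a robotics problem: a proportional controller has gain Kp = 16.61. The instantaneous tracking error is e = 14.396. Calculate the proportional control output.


u_P = Kp * e = 16.61 * 14.396 = 239.1176

239.1176


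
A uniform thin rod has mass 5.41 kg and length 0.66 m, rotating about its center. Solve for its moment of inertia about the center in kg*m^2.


I = (1/12)*m*L^2 = (1/12)*5.41*0.66^2 = 0.1964

0.1964 kg*m^2


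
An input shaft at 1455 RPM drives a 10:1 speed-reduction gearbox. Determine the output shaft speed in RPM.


omega_out = omega_in / N = 1455 / 10 = 145.5000

145.5000 RPM


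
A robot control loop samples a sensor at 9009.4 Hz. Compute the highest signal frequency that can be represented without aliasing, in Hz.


f_max = f_s/2 = 9009.4/2 = 4504.7000

4504.7000 Hz


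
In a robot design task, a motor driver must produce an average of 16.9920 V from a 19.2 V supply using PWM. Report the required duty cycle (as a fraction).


D = V_avg/V_supply = 16.9920/19.2 = 0.8850

0.8850


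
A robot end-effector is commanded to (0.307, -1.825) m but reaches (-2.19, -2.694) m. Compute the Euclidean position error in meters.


dx = -2.19 - (0.307) = -2.4970, dy = -2.694 - (-1.825) = -0.8690
err = sqrt(6.235009 + 0.755161) = 2.6439

2.6439 m


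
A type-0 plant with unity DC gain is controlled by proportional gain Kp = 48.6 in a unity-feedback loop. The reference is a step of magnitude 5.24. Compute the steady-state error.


e_ss = R/(1 + Kp) = 5.24/(1 + 48.6) = 5.24/49.6000 = 0.1056

0.1056


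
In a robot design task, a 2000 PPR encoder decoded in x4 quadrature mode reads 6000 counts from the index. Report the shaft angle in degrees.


angle = counts * 360 / (PPR*4) = 6000 * 360 / 8000 = 270.0000

270.0000 degrees


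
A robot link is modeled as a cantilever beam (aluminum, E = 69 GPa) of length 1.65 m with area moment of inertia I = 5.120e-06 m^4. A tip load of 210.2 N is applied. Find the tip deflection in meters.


delta = F*L^3/(3*E*I) = 210.2*1.65^3/(3*6.900e+10*5.120e-06)
      = 944.244675/1059840 = 8.9093e-04

8.9093e-04 m


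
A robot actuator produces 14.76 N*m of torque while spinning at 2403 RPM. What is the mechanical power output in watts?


omega = 2403 * 2*pi/60 = 251.641572 rad/s
P = tau * omega = 14.76 * 251.641572 = 3714.2296

3714.2296 W


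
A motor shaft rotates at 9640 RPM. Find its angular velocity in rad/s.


omega = 9640 * 2*pi/60 = 1009.4984

1009.4984 rad/s


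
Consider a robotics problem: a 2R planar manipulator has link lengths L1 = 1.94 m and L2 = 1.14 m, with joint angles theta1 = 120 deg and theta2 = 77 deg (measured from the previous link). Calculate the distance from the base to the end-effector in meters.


x = L1*cos(th1) + L2*cos(th1+th2) = -2.060187
y = L1*sin(th1) + L2*sin(th1+th2) = 1.346786
d = sqrt(x^2 + y^2) = sqrt(4.244370 + 1.813833) = 2.4613

2.4613 m


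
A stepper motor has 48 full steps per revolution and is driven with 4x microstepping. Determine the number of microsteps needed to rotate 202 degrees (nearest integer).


step_size = 360/(48*4) = 360/192 = 1.875000 deg
n = 202/(360/192) = 202*192/360 = 107.7333 -> 108

108 steps


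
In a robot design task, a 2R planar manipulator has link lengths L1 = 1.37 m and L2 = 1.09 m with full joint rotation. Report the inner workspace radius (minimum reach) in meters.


r_min = |L1 - L2| = |1.37 - 1.09| = 0.2800

0.2800 m


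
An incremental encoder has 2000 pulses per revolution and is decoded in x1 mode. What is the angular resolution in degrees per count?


resolution = 360 / (PPR * 1) = 360 / 2000 = 0.1800

0.1800 degrees


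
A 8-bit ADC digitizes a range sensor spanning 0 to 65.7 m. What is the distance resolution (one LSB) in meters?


res = range / 2^n = 65.7/2^8 = 65.7/256 = 0.2566

0.2566 m


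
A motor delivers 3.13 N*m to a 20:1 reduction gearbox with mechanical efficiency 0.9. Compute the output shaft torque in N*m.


tau_out = tau_in * N * eta = 3.13 * 20 * 0.9 = 56.3400

56.3400 N*m


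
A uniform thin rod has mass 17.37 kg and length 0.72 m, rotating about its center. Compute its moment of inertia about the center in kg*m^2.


I = (1/12)*m*L^2 = (1/12)*17.37*0.72^2 = 0.7504

0.7504 kg*m^2


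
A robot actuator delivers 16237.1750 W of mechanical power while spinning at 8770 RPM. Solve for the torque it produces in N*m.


omega = 8770 * 2*pi/60 = 918.392252 rad/s
tau = P / omega = 16237.1750 / 918.392252 = 17.6800

17.6800 N*m


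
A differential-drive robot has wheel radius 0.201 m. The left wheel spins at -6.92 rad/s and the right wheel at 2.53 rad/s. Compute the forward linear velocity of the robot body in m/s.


v = r*(wR + wL)/2 = 0.201*(2.53 + -6.92)/2 = -0.4412

-0.4412 m/s


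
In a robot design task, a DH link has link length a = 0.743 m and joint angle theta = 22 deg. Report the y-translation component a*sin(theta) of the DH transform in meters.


a*sin(theta) = 0.743*sin(22 deg) = 0.2783

0.2783 m


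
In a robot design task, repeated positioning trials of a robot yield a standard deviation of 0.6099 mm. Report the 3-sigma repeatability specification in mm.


repeatability = 3*sigma = 3*0.6099 = 1.8297

1.8297 mm


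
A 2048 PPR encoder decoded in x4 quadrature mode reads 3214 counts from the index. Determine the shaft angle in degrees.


angle = counts * 360 / (PPR*4) = 3214 * 360 / 8192 = 141.2402

141.2402 degrees


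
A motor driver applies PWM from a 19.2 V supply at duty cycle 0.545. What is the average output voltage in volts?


V_avg = V_supply * D = 19.2*0.545 = 10.4640

10.4640 V


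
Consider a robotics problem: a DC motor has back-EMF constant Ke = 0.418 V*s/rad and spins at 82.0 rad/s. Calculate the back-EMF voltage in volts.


V_emf = Ke * omega = 0.418*82.0 = 34.2760

34.2760 V


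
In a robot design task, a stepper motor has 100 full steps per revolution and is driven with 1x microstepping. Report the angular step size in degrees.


step = 360/(100*1) = 360/100 = 3.6000

3.6000 degrees


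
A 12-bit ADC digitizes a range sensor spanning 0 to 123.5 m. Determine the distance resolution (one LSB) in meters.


res = range / 2^n = 123.5/2^12 = 123.5/4096 = 0.0302

0.0302 m


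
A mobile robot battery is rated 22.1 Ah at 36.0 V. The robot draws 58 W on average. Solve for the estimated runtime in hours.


E = 22.1*36.0 = 795.6000 Wh
t = E/P = 795.6000/58 = 13.7172

13.7172 hours


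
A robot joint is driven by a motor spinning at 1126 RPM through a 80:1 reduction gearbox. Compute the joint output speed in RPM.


omega_joint = omega_motor / N = 1126 / 80 = 14.0750

14.0750 RPM


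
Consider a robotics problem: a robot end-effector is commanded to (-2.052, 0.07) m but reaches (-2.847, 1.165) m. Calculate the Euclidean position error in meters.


dx = -2.847 - (-2.052) = -0.7950, dy = 1.165 - (0.07) = 1.0950
err = sqrt(0.632025 + 1.199025) = 1.3532

1.3532 m


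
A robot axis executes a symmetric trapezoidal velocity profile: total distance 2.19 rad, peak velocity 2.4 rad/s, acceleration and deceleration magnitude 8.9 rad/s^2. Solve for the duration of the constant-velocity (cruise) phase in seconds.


t_acc = v/a = 0.269663 s, d_acc = v^2/(2a) = 0.323596 rad each
d_cruise = 2.19 - 2*0.323596 = 1.542808 rad
t_cruise = d_cruise/v = 1.542808/2.4 = 0.6428

0.6428 s


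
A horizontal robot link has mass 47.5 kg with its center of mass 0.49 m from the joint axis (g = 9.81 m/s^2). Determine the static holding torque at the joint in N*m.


tau = m*g*L = 47.5 * 9.81 * 0.49 = 228.3278

228.3278 N*m


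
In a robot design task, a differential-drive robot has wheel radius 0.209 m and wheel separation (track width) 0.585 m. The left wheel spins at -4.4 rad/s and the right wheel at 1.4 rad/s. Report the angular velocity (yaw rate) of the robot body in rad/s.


omega = r*(wR - wL)/L = 0.209*(1.4 - (-4.4))/0.585 = 2.0721

2.0721 rad/s


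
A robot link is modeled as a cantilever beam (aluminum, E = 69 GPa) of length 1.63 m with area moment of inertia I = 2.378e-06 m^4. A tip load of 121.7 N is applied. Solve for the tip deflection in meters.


delta = F*L^3/(3*E*I) = 121.7*1.63^3/(3*6.900e+10*2.378e-06)
      = 527.0519099/492246 = 0.0011

0.0011 m


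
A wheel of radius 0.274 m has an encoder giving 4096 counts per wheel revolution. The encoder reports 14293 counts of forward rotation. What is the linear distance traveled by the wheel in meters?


revs = 14293/4096 = 3.489502
d = revs * 2*pi*r = 3.489502 * 2*pi*0.274 = 6.0075

6.0075 m


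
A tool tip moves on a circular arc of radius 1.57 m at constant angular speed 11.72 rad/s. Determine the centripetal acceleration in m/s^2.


a_c = omega^2 * r = 11.72^2 * 1.57 = 215.6527

215.6527 m/s^2


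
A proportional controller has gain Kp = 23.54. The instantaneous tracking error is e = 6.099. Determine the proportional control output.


u_P = Kp * e = 23.54 * 6.099 = 143.5705

143.5705


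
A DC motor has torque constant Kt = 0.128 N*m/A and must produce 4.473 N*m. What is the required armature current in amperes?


I = tau / Kt = 4.473/0.128 = 34.9453

34.9453 A


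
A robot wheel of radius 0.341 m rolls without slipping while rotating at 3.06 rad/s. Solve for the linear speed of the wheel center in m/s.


v = omega * r = 3.06 * 0.341 = 1.0435

1.0435 m/s


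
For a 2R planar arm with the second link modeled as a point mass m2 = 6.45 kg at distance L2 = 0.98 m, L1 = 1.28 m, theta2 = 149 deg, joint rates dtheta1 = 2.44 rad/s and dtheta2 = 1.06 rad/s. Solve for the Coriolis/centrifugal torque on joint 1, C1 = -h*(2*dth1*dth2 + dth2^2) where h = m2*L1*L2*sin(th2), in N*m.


h = m2*L1*L2*sin(th2) = 6.45*1.28*0.98*sin(149 deg) = 4.167111
C1 = -h*(2*2.44*1.06 + 1.06^2) = -4.167111*6.2964 = -26.2378

-26.2378 N*m


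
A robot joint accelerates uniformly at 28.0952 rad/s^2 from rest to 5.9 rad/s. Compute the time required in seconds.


t = delta_omega / alpha = 5.9 / 28.0952 = 0.2100

0.2100 s


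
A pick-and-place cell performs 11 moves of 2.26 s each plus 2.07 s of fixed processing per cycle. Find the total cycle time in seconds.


T = 11*2.26 + 2.07 = 26.9300

26.9300 s


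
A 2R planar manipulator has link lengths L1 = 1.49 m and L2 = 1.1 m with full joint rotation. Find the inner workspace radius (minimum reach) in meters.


r_min = |L1 - L2| = |1.49 - 1.1| = 0.3900

0.3900 m


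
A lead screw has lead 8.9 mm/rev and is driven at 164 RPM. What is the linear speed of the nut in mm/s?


v = lead * (RPM/60) = 8.9*164/60 = 24.3267

24.3267 mm/s


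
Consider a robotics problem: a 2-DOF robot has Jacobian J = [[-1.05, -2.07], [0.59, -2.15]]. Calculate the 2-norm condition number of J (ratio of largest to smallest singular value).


JJ^T eigenvalues: trace(JJ^T) = 10.3580, det(JJ^T) = det(J)^2 = 12.10204944
s_max^2 = (10.3580 + sqrt(58.87996624))/2 = 9.01566412
s_min^2 = (10.3580 - sqrt(58.87996624))/2 = 1.34233588
kappa = s_max/s_min = sqrt(9.01566412/1.34233588) = 2.5916

2.5916


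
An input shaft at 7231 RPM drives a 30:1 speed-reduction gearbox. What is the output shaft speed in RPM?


omega_out = omega_in / N = 7231 / 30 = 241.0333

241.0333 RPM


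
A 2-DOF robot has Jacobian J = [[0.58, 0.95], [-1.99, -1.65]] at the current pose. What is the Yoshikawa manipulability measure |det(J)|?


det(J) = 0.58*-1.65 - (0.95)*(-1.99) = 0.9335
|det(J)| = 0.9335

0.9335


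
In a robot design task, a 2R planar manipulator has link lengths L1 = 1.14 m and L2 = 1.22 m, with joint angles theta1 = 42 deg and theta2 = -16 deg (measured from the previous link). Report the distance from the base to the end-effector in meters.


x = L1*cos(th1) + L2*cos(th1+th2) = 1.943714
y = L1*sin(th1) + L2*sin(th1+th2) = 1.297622
d = sqrt(x^2 + y^2) = sqrt(3.778024 + 1.683823) = 2.3371

2.3371 m


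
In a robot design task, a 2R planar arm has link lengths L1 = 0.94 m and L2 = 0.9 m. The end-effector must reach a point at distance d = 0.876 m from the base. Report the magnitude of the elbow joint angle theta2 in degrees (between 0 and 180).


cos(th2) = (d^2 - L1^2 - L2^2)/(2*L1*L2) = (0.876^2 - 0.94^2 - 0.9^2)/(2*0.94*0.9) = -0.54741371
th2 = acos(-0.54741371) = 123.1898 deg

123.1898 degrees


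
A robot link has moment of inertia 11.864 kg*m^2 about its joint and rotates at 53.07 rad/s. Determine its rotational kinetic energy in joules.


KE = (1/2)*I*omega^2 = 0.5*11.864*53.07^2 = 16707.0325

16707.0325 J


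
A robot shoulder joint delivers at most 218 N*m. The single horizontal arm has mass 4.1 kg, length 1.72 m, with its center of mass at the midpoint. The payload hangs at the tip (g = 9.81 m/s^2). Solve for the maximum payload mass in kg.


tau_arm = m_arm*g*(L/2) = 4.1*9.81*1.72/2 = 34.5901 N*m
tau_payload = tau_max - tau_arm = 218 - 34.5901 = 183.4099
m_payload = tau_payload / (g*L) = 183.4099 / (9.81*1.72) = 10.8699

10.8699 kg


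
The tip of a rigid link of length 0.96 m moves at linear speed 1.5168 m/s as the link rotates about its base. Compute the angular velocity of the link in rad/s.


omega = v / L = 1.5168 / 0.96 = 1.5800

1.5800 rad/s


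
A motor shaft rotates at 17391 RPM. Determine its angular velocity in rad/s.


omega = 17391 * 2*pi/60 = 1821.1813

1821.1813 rad/s


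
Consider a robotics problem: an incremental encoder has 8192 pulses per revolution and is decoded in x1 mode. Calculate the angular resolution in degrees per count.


resolution = 360 / (PPR * 1) = 360 / 8192 = 0.0439

0.0439 degrees


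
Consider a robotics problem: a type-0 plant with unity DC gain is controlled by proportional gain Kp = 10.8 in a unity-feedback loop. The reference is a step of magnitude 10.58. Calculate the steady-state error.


e_ss = R/(1 + Kp) = 10.58/(1 + 10.8) = 10.58/11.8000 = 0.8966

0.8966


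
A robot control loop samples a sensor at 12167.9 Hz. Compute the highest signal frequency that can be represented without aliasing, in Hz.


f_max = f_s/2 = 12167.9/2 = 6083.9500

6083.9500 Hz


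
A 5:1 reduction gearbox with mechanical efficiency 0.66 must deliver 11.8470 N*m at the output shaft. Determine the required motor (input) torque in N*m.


tau_in = tau_out / (N * eta) = 11.8470 / (5 * 0.66) = 3.5900

3.5900 N*m


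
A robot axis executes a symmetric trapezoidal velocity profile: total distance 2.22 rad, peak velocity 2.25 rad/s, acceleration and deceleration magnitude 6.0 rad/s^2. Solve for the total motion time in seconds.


t_acc = v/a = 2.25/6.0 = 0.375000 s
d_acc = v^2/(2a) = 0.421875 rad (each ramp)
d_cruise = 2.22 - 2*0.421875 = 1.376250 rad
t_cruise = 1.376250/2.25 = 0.611667 s
t_total = 2*0.375000 + 0.611667 = 1.3617

1.3617 s


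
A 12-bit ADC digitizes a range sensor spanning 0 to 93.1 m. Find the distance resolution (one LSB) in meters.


res = range / 2^n = 93.1/2^12 = 93.1/4096 = 0.0227

0.0227 m


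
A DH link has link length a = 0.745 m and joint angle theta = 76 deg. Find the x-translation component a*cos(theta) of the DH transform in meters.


a*cos(theta) = 0.745*cos(76 deg) = 0.1802

0.1802 m


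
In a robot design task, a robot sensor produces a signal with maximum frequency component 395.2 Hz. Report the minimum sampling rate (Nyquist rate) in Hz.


f_s,min = 2*f_max = 2*395.2 = 790.4000

790.4000 Hz


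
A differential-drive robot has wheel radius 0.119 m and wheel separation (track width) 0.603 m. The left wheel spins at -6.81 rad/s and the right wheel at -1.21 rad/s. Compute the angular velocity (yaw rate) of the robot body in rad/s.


omega = r*(wR - wL)/L = 0.119*(-1.21 - (-6.81))/0.603 = 1.1051

1.1051 rad/s


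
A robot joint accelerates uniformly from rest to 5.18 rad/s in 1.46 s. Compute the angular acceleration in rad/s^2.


alpha = delta_omega / t = 5.18 / 1.46 = 3.5479

3.5479 rad/s^2


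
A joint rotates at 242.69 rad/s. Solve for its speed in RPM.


RPM = 242.69 * 60/(2*pi) = 2317.5188

2317.5188 RPM


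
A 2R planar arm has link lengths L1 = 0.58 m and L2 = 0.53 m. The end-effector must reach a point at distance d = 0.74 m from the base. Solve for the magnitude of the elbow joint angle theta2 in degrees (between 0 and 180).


cos(th2) = (d^2 - L1^2 - L2^2)/(2*L1*L2) = (0.74^2 - 0.58^2 - 0.53^2)/(2*0.58*0.53) = -0.11337020
th2 = acos(-0.11337020) = 96.5096 deg

96.5096 degrees


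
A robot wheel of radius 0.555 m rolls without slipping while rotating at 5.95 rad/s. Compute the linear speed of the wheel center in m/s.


v = omega * r = 5.95 * 0.555 = 3.3023

3.3023 m/s


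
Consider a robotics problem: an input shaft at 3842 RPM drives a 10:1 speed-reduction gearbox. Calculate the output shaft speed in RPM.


omega_out = omega_in / N = 3842 / 10 = 384.2000

384.2000 RPM


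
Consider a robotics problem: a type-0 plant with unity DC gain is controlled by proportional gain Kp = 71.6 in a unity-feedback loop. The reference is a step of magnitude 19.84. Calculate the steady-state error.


e_ss = R/(1 + Kp) = 19.84/(1 + 71.6) = 19.84/72.6000 = 0.2733

0.2733


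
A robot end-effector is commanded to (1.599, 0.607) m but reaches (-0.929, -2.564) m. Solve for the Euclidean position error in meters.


dx = -0.929 - (1.599) = -2.5280, dy = -2.564 - (0.607) = -3.1710
err = sqrt(6.390784 + 10.055241) = 4.0554

4.0554 m


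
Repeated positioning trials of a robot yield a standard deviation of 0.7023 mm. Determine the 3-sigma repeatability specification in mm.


repeatability = 3*sigma = 3*0.7023 = 2.1069

2.1069 mm


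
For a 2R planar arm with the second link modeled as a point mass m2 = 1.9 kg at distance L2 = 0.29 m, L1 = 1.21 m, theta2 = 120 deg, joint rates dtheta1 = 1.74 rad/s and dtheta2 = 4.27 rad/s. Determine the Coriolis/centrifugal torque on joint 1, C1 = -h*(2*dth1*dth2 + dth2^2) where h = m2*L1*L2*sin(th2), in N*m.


h = m2*L1*L2*sin(th2) = 1.9*1.21*0.29*sin(120 deg) = 0.577388
C1 = -h*(2*1.74*4.27 + 4.27^2) = -0.577388*33.0925 = -19.1072

-19.1072 N*m


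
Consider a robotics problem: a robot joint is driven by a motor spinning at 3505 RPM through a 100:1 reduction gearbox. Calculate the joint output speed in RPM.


omega_joint = omega_motor / N = 3505 / 100 = 35.0500

35.0500 RPM


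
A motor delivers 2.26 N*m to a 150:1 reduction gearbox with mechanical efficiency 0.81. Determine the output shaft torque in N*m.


tau_out = tau_in * N * eta = 2.26 * 150 * 0.81 = 274.5900

274.5900 N*m


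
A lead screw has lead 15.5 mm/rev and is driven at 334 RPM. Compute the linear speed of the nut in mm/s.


v = lead * (RPM/60) = 15.5*334/60 = 86.2833

86.2833 mm/s


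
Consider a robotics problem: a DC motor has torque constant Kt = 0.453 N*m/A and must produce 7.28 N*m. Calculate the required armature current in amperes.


I = tau / Kt = 7.28/0.453 = 16.0706

16.0706 A


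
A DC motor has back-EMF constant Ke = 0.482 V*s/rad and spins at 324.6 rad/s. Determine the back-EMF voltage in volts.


V_emf = Ke * omega = 0.482*324.6 = 156.4572

156.4572 V


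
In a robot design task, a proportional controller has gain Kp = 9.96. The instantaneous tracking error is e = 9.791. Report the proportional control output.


u_P = Kp * e = 9.96 * 9.791 = 97.5184

97.5184


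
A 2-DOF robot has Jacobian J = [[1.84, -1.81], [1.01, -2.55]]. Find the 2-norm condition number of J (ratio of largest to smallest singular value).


JJ^T eigenvalues: trace(JJ^T) = 14.1843, det(JJ^T) = det(J)^2 = 8.20192321
s_max^2 = (14.1843 + sqrt(168.38667365))/2 = 13.58034454
s_min^2 = (14.1843 - sqrt(168.38667365))/2 = 0.60395546
kappa = s_max/s_min = sqrt(13.58034454/0.60395546) = 4.7419

4.7419


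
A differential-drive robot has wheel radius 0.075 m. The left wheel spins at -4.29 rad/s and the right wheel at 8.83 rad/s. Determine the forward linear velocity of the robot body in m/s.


v = r*(wR + wL)/2 = 0.075*(8.83 + -4.29)/2 = 0.1702

0.1702 m/s


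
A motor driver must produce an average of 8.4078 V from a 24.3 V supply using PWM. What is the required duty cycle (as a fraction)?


D = V_avg/V_supply = 8.4078/24.3 = 0.3460

0.3460


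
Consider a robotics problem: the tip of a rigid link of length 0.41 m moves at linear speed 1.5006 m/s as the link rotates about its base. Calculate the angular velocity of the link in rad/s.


omega = v / L = 1.5006 / 0.41 = 3.6600

3.6600 rad/s


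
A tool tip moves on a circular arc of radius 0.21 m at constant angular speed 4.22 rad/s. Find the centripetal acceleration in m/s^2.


a_c = omega^2 * r = 4.22^2 * 0.21 = 3.7398

3.7398 m/s^2


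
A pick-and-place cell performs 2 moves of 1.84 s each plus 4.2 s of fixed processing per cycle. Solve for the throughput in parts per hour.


T_cycle = 2*1.84 + 4.2 = 7.8800 s
rate = 3600/T = 456.8528

456.8528 parts/hour


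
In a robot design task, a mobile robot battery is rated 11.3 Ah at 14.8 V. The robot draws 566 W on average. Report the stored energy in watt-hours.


E = capacity * V = 11.3*14.8 = 167.2400

167.2400 Wh


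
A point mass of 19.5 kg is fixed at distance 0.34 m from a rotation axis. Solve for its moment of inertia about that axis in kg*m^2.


I = m*r^2 = 19.5*0.34^2 = 2.2542

2.2542 kg*m^2


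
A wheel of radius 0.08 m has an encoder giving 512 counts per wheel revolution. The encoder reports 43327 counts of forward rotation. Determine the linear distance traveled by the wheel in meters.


revs = 43327/512 = 84.623047
d = revs * 2*pi*r = 84.623047 * 2*pi*0.08 = 42.5362

42.5362 m


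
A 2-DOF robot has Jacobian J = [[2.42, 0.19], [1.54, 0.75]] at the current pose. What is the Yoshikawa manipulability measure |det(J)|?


det(J) = 2.42*0.75 - (0.19)*(1.54) = 1.5224
|det(J)| = 1.5224

1.5224


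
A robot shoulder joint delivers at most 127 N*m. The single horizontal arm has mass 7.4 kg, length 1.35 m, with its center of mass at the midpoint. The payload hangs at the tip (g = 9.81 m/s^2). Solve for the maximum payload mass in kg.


tau_arm = m_arm*g*(L/2) = 7.4*9.81*1.35/2 = 49.0010 N*m
tau_payload = tau_max - tau_arm = 127 - 49.0010 = 77.9990
m_payload = tau_payload / (g*L) = 77.9990 / (9.81*1.35) = 5.8896

5.8896 kg


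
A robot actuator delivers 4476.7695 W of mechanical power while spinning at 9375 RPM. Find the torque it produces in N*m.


omega = 9375 * 2*pi/60 = 981.747704 rad/s
tau = P / omega = 4476.7695 / 981.747704 = 4.5600

4.5600 N*m


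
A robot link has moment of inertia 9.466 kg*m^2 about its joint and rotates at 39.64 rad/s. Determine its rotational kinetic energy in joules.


KE = (1/2)*I*omega^2 = 0.5*9.466*39.64^2 = 7437.1030

7437.1030 J


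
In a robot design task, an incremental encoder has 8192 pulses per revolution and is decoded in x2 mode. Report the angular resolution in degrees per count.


resolution = 360 / (PPR * 2) = 360 / 16384 = 0.0220

0.0220 degrees


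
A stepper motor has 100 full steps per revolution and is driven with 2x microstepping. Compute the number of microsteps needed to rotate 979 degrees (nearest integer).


step_size = 360/(100*2) = 360/200 = 1.800000 deg
n = 979/(360/200) = 979*200/360 = 543.8889 -> 544

544 steps


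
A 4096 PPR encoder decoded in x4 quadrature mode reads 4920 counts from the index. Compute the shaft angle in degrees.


angle = counts * 360 / (PPR*4) = 4920 * 360 / 16384 = 108.1055

108.1055 degrees


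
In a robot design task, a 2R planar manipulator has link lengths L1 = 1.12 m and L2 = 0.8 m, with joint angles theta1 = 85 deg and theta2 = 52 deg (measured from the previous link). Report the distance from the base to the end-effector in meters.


x = L1*cos(th1) + L2*cos(th1+th2) = -0.487469
y = L1*sin(th1) + L2*sin(th1+th2) = 1.661337
d = sqrt(x^2 + y^2) = sqrt(0.237626 + 2.760041) = 1.7314

1.7314 m


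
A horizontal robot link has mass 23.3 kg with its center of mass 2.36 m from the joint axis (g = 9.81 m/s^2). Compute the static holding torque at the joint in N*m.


tau = m*g*L = 23.3 * 9.81 * 2.36 = 539.4323

539.4323 N*m


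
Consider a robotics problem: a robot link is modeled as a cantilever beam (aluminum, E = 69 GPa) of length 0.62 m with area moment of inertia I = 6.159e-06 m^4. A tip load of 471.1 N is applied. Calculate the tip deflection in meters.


delta = F*L^3/(3*E*I) = 471.1*0.62^3/(3*6.900e+10*6.159e-06)
      = 112.2763208/1274913 = 8.8066e-05

8.8066e-05 m


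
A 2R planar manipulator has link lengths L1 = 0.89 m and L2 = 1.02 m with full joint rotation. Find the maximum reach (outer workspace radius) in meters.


r_max = L1 + L2 = 0.89 + 1.02 = 1.9100

1.9100 m


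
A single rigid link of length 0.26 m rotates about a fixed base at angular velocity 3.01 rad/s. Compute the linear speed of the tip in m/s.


v = L*omega = 0.26 * 3.01 = 0.7826

0.7826 m/s


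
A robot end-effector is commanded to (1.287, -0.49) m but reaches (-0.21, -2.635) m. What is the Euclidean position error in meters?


dx = -0.21 - (1.287) = -1.4970, dy = -2.635 - (-0.49) = -2.1450
err = sqrt(2.241009 + 4.601025) = 2.6157

2.6157 m


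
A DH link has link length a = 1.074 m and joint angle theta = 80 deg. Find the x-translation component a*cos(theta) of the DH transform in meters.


a*cos(theta) = 1.074*cos(80 deg) = 0.1865

0.1865 m


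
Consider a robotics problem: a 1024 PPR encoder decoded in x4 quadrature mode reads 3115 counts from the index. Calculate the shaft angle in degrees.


angle = counts * 360 / (PPR*4) = 3115 * 360 / 4096 = 273.7793

273.7793 degrees


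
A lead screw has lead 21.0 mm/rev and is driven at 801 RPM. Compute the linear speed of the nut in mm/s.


v = lead * (RPM/60) = 21.0*801/60 = 280.3500

280.3500 mm/s


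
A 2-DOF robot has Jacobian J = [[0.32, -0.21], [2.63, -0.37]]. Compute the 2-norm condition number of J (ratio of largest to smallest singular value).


JJ^T eigenvalues: trace(JJ^T) = 7.2003, det(JJ^T) = det(J)^2 = 0.18826921
s_max^2 = (7.2003 + sqrt(51.09124325))/2 = 7.17405694
s_min^2 = (7.2003 - sqrt(51.09124325))/2 = 0.02624306
kappa = s_max/s_min = sqrt(7.17405694/0.02624306) = 16.5339

16.5339


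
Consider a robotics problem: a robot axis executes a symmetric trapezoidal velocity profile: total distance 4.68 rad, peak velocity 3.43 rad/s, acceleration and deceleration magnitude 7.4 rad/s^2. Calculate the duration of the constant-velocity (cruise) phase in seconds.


t_acc = v/a = 0.463514 s, d_acc = v^2/(2a) = 0.794926 rad each
d_cruise = 4.68 - 2*0.794926 = 3.090148 rad
t_cruise = d_cruise/v = 3.090148/3.43 = 0.9009

0.9009 s


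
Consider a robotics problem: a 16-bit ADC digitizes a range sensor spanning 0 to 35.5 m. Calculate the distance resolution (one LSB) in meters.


res = range / 2^n = 35.5/2^16 = 35.5/65536 = 5.4169e-04

5.4169e-04 m


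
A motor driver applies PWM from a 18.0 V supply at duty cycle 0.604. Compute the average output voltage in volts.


V_avg = V_supply * D = 18.0*0.604 = 10.8720

10.8720 V


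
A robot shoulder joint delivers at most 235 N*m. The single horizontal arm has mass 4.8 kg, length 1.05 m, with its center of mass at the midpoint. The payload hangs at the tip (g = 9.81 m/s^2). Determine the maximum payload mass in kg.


tau_arm = m_arm*g*(L/2) = 4.8*9.81*1.05/2 = 24.7212 N*m
tau_payload = tau_max - tau_arm = 235 - 24.7212 = 210.2788
m_payload = tau_payload / (g*L) = 210.2788 / (9.81*1.05) = 20.4144

20.4144 kg


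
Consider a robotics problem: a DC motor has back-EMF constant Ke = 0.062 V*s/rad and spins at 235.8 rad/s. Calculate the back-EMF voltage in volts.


V_emf = Ke * omega = 0.062*235.8 = 14.6196

14.6196 V


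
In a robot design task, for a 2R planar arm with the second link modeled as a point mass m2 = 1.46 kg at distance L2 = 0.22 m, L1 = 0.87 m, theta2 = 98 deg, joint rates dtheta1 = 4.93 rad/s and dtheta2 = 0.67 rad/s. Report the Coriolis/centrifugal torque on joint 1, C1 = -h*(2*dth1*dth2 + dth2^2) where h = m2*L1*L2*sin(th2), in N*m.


h = m2*L1*L2*sin(th2) = 1.46*0.87*0.22*sin(98 deg) = 0.276724
C1 = -h*(2*4.93*0.67 + 0.67^2) = -0.276724*7.0551 = -1.9523

-1.9523 N*m


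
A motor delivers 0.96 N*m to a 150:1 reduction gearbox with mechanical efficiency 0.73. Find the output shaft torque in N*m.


tau_out = tau_in * N * eta = 0.96 * 150 * 0.73 = 105.1200

105.1200 N*m


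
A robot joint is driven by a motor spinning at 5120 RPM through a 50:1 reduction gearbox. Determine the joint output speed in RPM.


omega_joint = omega_motor / N = 5120 / 50 = 102.4000

102.4000 RPM


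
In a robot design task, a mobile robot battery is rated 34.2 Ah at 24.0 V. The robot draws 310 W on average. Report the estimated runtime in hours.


E = 34.2*24.0 = 820.8000 Wh
t = E/P = 820.8000/310 = 2.6477

2.6477 hours


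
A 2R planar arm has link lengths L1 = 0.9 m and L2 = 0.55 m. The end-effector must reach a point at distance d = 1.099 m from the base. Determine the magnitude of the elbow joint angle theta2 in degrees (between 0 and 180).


cos(th2) = (d^2 - L1^2 - L2^2)/(2*L1*L2) = (1.099^2 - 0.9^2 - 0.55^2)/(2*0.9*0.55) = 0.09626364
th2 = acos(0.09626364) = 84.4759 deg

84.4759 degrees


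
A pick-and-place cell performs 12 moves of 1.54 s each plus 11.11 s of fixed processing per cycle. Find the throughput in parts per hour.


T_cycle = 12*1.54 + 11.11 = 29.5900 s
rate = 3600/T = 121.6627

121.6627 parts/hour


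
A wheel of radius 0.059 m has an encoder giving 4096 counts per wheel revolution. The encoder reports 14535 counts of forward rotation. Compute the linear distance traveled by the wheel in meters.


revs = 14535/4096 = 3.548584
d = revs * 2*pi*r = 3.548584 * 2*pi*0.059 = 1.3155

1.3155 m


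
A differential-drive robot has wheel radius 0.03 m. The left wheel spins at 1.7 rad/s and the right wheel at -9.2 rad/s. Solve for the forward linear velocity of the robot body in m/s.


v = r*(wR + wL)/2 = 0.03*(-9.2 + 1.7)/2 = -0.1125

-0.1125 m/s


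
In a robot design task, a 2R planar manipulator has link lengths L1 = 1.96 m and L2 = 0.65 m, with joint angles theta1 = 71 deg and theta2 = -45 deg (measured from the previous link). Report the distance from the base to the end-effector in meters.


x = L1*cos(th1) + L2*cos(th1+th2) = 1.222330
y = L1*sin(th1) + L2*sin(th1+th2) = 2.138158
d = sqrt(x^2 + y^2) = sqrt(1.494091 + 4.571720) = 2.4629

2.4629 m


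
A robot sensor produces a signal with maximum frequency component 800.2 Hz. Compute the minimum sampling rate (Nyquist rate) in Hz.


f_s,min = 2*f_max = 2*800.2 = 1600.4000

1600.4000 Hz


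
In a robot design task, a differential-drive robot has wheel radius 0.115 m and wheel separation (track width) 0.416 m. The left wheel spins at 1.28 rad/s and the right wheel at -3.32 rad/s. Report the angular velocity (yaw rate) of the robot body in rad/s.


omega = r*(wR - wL)/L = 0.115*(-3.32 - (1.28))/0.416 = -1.2716

-1.2716 rad/s


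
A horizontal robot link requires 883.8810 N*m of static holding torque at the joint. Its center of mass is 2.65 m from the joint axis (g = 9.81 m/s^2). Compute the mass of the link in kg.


m = tau / (g*L) = 883.8810 / (9.81 * 2.65) = 34.0000

34.0000 kg


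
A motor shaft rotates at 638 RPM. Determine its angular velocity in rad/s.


omega = 638 * 2*pi/60 = 66.8112

66.8112 rad/s


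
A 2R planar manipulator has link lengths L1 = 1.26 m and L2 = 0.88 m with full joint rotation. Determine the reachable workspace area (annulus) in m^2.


r_max = L1 + L2 = 2.1400, r_min = |L1 - L2| = 0.3800
A = pi*(r_max^2 - r_min^2) = pi*(4.5796 - 0.1444) = 13.9336

13.9336 m^2


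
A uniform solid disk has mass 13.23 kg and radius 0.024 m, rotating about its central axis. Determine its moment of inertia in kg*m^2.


I = (1/2)*m*R^2 = 0.5*13.23*0.024^2 = 0.0038

0.0038 kg*m^2


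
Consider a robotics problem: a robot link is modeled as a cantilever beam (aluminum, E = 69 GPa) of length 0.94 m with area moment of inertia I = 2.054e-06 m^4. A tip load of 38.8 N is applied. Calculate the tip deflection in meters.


delta = F*L^3/(3*E*I) = 38.8*0.94^3/(3*6.900e+10*2.054e-06)
      = 32.2266592/425178 = 7.5796e-05

7.5796e-05 m
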